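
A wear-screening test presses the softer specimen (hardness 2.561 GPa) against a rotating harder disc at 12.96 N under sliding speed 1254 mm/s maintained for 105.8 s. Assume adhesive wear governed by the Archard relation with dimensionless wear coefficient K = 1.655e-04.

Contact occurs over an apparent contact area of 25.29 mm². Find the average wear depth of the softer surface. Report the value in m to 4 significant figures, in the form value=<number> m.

value=4.394e-06 m

The intermediates appear rounded, and all arithmetic holds full float precision — one final rounding to 4 significant digits.
Sliding speed v = 1254 mm/s = 1.254 m/s. Sliding distance L = v·t = 1.254 m/s × 105.8 s = 132.7 m.
Hardness H = 2.561 GPa = 2.561e+09 Pa.
Contact area A = 25.29 mm² = 2.529e-05 m².
In SI base units, W = 12.96 N, H = 2.561e+09 Pa, K = 1.655e-04.
Archard relation: V = K·W·L/H = 1.655e-04 · 12.96 · 132.7 / 2.561e+09 = 1.111e-10 m³.
Depth h = V/A = 1.111e-10 / 2.529e-05 = 4.394e-06 m.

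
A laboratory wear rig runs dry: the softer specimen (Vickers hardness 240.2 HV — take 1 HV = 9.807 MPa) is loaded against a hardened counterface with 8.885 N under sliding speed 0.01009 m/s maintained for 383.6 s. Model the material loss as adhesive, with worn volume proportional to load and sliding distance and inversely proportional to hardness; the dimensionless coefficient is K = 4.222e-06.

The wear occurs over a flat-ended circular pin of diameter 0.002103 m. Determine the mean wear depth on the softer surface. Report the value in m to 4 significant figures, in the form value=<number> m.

All working math runs at exact precision; the intermediates are displayed rounded; rounded just once to 4 significant figures.
Distance L = v·t = 0.01009 m/s × 383.6 s = 3.871 m.
Hardness H = 240.2 HV × 9.807 MPa/HV = 2356 MPa = 2.356e+09 Pa.
Contact area A = π·d²/4 = π·(0.002103 m)²/4 = 3.474e-06 m².
SI base units throughout: W = 8.885 N, H = 2.356e+09 Pa, K = 4.222e-06.
Volume removed: V = K·W·L/H = 4.222e-06 · 8.885 · 3.871 / 2.356e+09 = 6.164e-14 m³.
Mean depth h = V/A = 6.164e-14 / 3.474e-06 = 1.774e-08 m.

value=1.774e-08 m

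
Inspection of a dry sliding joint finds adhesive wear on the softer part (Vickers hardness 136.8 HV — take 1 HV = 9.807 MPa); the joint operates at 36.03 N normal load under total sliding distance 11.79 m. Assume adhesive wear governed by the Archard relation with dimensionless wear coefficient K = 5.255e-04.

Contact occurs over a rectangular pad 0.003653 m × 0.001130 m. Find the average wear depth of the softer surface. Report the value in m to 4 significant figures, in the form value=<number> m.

value=4.031e-05 m

Every step holds exact precision. Intermediate values are displayed rounded, and rounded once at the end: four significant figures.
Convert: Hardness H = 136.8 HV × 9.807 MPa/HV = 1342 MPa = 1.342e+09 Pa.
Convert: Contact area A = 0.003653 m × 0.001130 m = 4.128e-06 m².
Restated in SI base units: W = 36.03 N, H = 1.342e+09 Pa, K = 5.255e-04.
Wear volume V = K·W·L/H = 5.255e-04 · 36.03 · 11.79 / 1.342e+09 = 1.664e-10 m³.
Average depth h = V/A = 1.664e-10 / 4.128e-06 = 4.031e-05 m.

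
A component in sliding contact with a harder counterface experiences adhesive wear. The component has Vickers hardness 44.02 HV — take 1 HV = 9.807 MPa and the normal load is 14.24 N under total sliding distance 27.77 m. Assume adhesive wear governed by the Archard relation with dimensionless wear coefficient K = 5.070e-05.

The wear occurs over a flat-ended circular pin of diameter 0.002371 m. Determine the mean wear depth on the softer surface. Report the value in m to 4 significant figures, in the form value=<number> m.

All arithmetic runs at exact precision. The intermediates are printed rounded — one last rounding to 4 significant digits.
Convert: Hardness H = 44.02 HV × 9.807 MPa/HV = 431.7 MPa = 4.317e+08 Pa.
Convert: Contact area A = π·d²/4 = π·(0.002371 m)²/4 = 4.415e-06 m².
Expressed in SI base units: W = 14.24 N, H = 4.317e+08 Pa, K = 5.070e-05.
Wear volume V = K·W·L/H = 5.070e-05 · 14.24 · 27.77 / 4.317e+08 = 4.644e-11 m³.
Depth h = V/A = 4.644e-11 / 4.415e-06 = 1.052e-05 m.

value=1.052e-05 m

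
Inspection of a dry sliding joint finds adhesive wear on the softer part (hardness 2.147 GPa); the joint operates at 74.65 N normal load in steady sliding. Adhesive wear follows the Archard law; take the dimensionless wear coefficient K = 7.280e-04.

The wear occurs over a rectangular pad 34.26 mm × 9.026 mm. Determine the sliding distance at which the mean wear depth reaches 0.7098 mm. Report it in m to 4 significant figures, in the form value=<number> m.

value=8671 m

The algebra runs at full float precision. Shown intermediates are rounded, and one last rounding, at 4 significant figures.
Convert: Hardness H = 2.147 GPa = 2.147e+09 Pa.
Convert: Pad sides 34.26 mm × 9.026 mm = 0.03426 m × 0.009026 m. Contact area A = 0.03426 m × 0.009026 m = 3.092e-04 m².
Convert: Depth limit h_lim = 0.7098 mm = 7.098e-04 m.
SI base units throughout: W = 74.65 N, H = 2.147e+09 Pa, K = 7.280e-04.
Limit volume V_lim = h_lim·A = 7.098e-04 · 3.092e-04 = 2.195e-07 m³.
Sliding life L = V_lim·H/(K·W) = 2.195e-07 · 2.147e+09 / (7.280e-04 · 74.65) = 8671 m.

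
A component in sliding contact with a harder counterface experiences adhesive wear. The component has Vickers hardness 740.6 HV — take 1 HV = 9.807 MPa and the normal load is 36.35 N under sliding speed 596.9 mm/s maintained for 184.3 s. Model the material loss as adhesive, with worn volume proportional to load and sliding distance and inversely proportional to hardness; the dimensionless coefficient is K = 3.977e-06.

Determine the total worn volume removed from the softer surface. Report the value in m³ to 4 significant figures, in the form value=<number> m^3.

Shown intermediates are rounded — the algebra maintains full precision. Rounded once at the end to 4 significant figures.
Convert: Sliding speed v = 596.9 mm/s = 0.5969 m/s. Distance L = v·t = 0.5969 m/s × 184.3 s = 110.0 m.
Convert: Hardness H = 740.6 HV × 9.807 MPa/HV = 7263 MPa = 7.263e+09 Pa.
Expressed in SI base units: W = 36.35 N, H = 7.263e+09 Pa, K = 3.977e-06.
Volume removed: V = K·W·L/H = 3.977e-06 · 36.35 · 110.0 / 7.263e+09 = 2.190e-12 m³.

value=2.190e-12 m^3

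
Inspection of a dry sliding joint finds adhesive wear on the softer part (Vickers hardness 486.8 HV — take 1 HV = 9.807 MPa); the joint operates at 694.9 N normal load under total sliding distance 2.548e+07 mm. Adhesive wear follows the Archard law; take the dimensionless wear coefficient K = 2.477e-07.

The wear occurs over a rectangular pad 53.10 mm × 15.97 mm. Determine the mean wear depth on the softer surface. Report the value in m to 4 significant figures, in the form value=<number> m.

Intermediate values appear rounded — all arithmetic runs at full float precision, and one final rounding, at 4 significant digits.
Convert: The distance L = 2.548e+07 mm = 2.548e+04 m.
Convert: Hardness H = 486.8 HV × 9.807 MPa/HV = 4774 MPa = 4.774e+09 Pa.
Convert: Pad sides 53.10 mm × 15.97 mm = 0.05310 m × 0.01597 m. Contact area A = 0.05310 m × 0.01597 m = 8.480e-04 m².
SI base units throughout: W = 694.9 N, H = 4.774e+09 Pa, K = 2.477e-07.
Volume removed: V = K·W·L/H = 2.477e-07 · 694.9 · 2.548e+04 / 4.774e+09 = 9.187e-10 m³.
Mean depth h = V/A = 9.187e-10 / 8.480e-04 = 1.083e-06 m.

value=1.083e-06 m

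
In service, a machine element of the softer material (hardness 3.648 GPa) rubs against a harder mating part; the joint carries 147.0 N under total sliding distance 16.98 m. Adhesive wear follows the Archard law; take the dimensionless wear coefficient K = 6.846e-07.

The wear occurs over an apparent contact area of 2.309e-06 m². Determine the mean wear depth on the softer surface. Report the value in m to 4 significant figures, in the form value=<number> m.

Shown intermediates are rounded — every step keeps full float precision. Rounded just once: 4 significant digits.
Hardness H = 3.648 GPa = 3.648e+09 Pa.
Expressed in SI base units: W = 147.0 N, H = 3.648e+09 Pa, K = 6.846e-07.
Apply Archard: V = K·W·L/H = 6.846e-07 · 147.0 · 16.98 / 3.648e+09 = 4.684e-13 m³.
Depth of wear h = V/A = 4.684e-13 / 2.309e-06 = 2.029e-07 m.

value=2.029e-07 m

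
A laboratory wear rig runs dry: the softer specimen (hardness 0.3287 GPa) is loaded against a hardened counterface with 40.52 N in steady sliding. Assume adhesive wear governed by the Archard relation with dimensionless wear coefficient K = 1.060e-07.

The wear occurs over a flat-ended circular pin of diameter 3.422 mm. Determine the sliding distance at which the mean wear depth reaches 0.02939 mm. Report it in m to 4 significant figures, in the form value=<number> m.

value=2.069e+04 m

The intermediates are printed rounded. All working math carries full float precision — rounded just once, at 4 significant digits.
Hardness H = 0.3287 GPa = 3.287e+08 Pa.
Pin diameter d = 3.422 mm = 0.003422 m. Contact area A = π·d²/4 = π·(0.003422 m)²/4 = 9.197e-06 m².
Depth limit h_lim = 0.02939 mm = 2.939e-05 m.
Working in SI base units: W = 40.52 N, H = 3.287e+08 Pa, K = 1.060e-07.
Volume at the limit: V_lim = h_lim·A = 2.939e-05 · 9.197e-06 = 2.703e-10 m³.
Inverting, life L = V_lim·H/(K·W) = 2.703e-10 · 3.287e+08 / (1.060e-07 · 40.52) = 2.069e+04 m.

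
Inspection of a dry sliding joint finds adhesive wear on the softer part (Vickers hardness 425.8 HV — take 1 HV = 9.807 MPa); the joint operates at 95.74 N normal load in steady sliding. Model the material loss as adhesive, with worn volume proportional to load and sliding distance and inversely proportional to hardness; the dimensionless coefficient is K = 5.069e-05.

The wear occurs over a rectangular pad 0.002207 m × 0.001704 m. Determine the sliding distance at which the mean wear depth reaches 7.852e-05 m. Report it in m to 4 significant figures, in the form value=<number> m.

value=254.1 m

Displayed values are rounded, and each operation keeps exact precision — rounded just once to four significant figures.
Hardness H = 425.8 HV × 9.807 MPa/HV = 4176 MPa = 4.176e+09 Pa.
Contact area A = 0.002207 m × 0.001704 m = 3.761e-06 m².
SI base units throughout: W = 95.74 N, H = 4.176e+09 Pa, K = 5.069e-05.
Wearable volume V_lim = h_lim·A = 7.852e-05 · 3.761e-06 = 2.953e-10 m³.
Thus life L = V_lim·H/(K·W) = 2.953e-10 · 4.176e+09 / (5.069e-05 · 95.74) = 254.1 m.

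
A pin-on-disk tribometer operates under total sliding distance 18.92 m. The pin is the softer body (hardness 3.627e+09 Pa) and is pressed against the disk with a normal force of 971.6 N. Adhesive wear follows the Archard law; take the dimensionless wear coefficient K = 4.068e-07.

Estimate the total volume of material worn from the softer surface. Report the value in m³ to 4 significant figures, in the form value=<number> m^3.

Quoted intermediates are rounded. The computation carries exact precision — rounded just once to 4 significant figures.
In SI base units, W = 971.6 N, H = 3.627e+09 Pa, K = 4.068e-07.
Volume removed: V = K·W·L/H = 4.068e-07 · 971.6 · 18.92 / 3.627e+09 = 2.062e-12 m³.

value=2.062e-12 m^3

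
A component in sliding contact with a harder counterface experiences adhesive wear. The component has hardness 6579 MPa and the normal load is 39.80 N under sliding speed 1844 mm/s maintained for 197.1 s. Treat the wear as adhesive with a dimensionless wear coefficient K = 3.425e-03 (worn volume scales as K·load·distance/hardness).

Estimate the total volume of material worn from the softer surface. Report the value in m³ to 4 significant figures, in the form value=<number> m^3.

All arithmetic holds full precision; intermediates are displayed rounded; one final rounding: four significant figures.
Convert: Sliding speed v = 1844 mm/s = 1.844 m/s. Sliding distance L = v·t = 1.844 m/s × 197.1 s = 363.5 m.
Convert: Hardness H = 6579 MPa = 6.579e+09 Pa.
In SI base units: W = 39.80 N, H = 6.579e+09 Pa, K = 3.425e-03.
Apply Archard: V = K·W·L/H = 3.425e-03 · 39.80 · 363.5 / 6.579e+09 = 7.531e-09 m³.

value=7.531e-09 m^3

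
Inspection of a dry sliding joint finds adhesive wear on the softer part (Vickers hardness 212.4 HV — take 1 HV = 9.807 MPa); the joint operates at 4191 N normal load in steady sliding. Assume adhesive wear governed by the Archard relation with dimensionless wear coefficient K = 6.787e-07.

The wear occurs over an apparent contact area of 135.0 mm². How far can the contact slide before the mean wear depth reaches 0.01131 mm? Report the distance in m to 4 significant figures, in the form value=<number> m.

value=1118 m

The intermediates are displayed rounded, and all working math maintains exact precision; a single final rounding, at 4 significant figures.
Hardness H = 212.4 HV × 9.807 MPa/HV = 2083 MPa = 2.083e+09 Pa.
Contact area A = 135.0 mm² = 1.350e-04 m².
Depth limit h_lim = 0.01131 mm = 1.131e-05 m.
Expressed in SI base units: W = 4191 N, H = 2.083e+09 Pa, K = 6.787e-07.
Wearable volume V_lim = h_lim·A = 1.131e-05 · 1.350e-04 = 1.527e-09 m³.
So the life L = V_lim·H/(K·W) = 1.527e-09 · 2.083e+09 / (6.787e-07 · 4191) = 1118 m.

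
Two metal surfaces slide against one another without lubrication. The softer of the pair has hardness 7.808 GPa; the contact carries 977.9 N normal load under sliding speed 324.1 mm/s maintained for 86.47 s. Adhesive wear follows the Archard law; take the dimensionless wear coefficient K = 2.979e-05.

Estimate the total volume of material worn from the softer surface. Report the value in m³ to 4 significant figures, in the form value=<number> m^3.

value=1.046e-10 m^3

Intermediate values appear rounded. All arithmetic carries exact precision, and one final rounding, at four significant figures.
Sliding speed v = 324.1 mm/s = 0.3241 m/s. The distance L = v·t = 0.3241 m/s × 86.47 s = 28.02 m.
Hardness H = 7.808 GPa = 7.808e+09 Pa.
Restated in SI base units: W = 977.9 N, H = 7.808e+09 Pa, K = 2.979e-05.
Wear volume V = K·W·L/H = 2.979e-05 · 977.9 · 28.02 / 7.808e+09 = 1.046e-10 m³.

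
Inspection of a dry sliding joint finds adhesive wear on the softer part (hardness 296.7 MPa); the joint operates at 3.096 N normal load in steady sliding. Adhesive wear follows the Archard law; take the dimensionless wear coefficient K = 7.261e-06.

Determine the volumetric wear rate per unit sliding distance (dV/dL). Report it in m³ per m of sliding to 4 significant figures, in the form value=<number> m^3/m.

value=7.577e-14 m^3/m

Intermediates appear rounded, and each operation holds exact precision. Rounded once at the end, at four significant digits.
Convert: Hardness H = 296.7 MPa = 2.967e+08 Pa.
Restated in SI base units: W = 3.096 N, H = 2.967e+08 Pa, K = 7.261e-06.
Sliding wear rate dV/dL = K·W/H: 7.261e-06 · 3.096 / 2.967e+08 = 7.577e-14 m³/m.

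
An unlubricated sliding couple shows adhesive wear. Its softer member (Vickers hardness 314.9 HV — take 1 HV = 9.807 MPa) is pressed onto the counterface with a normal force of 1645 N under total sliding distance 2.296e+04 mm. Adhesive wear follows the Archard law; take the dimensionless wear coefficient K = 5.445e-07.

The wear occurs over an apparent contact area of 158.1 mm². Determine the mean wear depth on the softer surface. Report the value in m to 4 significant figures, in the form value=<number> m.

Printed values are rounded — all arithmetic maintains full float precision, and rounded once at the end, at 4 significant figures.
The distance L = 2.296e+04 mm = 22.96 m.
Hardness H = 314.9 HV × 9.807 MPa/HV = 3088 MPa = 3.088e+09 Pa.
Contact area A = 158.1 mm² = 1.581e-04 m².
Expressed in SI base units: W = 1645 N, H = 3.088e+09 Pa, K = 5.445e-07.
The Archard volume V = K·W·L/H = 5.445e-07 · 1645 · 22.96 / 3.088e+09 = 6.659e-12 m³.
Depth h = V/A = 6.659e-12 / 1.581e-04 = 4.212e-08 m.

value=4.212e-08 m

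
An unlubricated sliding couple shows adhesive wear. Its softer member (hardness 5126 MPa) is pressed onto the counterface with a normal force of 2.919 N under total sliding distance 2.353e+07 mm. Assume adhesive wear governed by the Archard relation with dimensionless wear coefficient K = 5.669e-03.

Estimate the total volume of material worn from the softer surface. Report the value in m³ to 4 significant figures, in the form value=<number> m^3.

Each operation maintains full float precision, and displayed values are rounded; a lone final rounding: 4 significant digits.
Convert: Sliding distance L = 2.353e+07 mm = 2.353e+04 m.
Convert: Hardness H = 5126 MPa = 5.126e+09 Pa.
As SI base values: W = 2.919 N, H = 5.126e+09 Pa, K = 5.669e-03.
Apply Archard: V = K·W·L/H = 5.669e-03 · 2.919 · 2.353e+04 / 5.126e+09 = 7.596e-08 m³.

value=7.596e-08 m^3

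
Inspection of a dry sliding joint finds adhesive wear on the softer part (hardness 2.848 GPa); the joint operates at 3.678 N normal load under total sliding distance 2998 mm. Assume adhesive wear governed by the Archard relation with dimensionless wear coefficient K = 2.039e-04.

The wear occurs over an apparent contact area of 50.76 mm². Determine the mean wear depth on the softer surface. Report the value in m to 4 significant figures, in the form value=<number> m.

value=1.555e-08 m

Every step maintains full precision. Intermediate values are printed rounded. Rounded once at the end, at 4 significant figures.
Distance covered L = 2998 mm = 2.998 m.
Hardness H = 2.848 GPa = 2.848e+09 Pa.
Contact area A = 50.76 mm² = 5.076e-05 m².
Working in SI base units: W = 3.678 N, H = 2.848e+09 Pa, K = 2.039e-04.
Archard relation: V = K·W·L/H = 2.039e-04 · 3.678 · 2.998 / 2.848e+09 = 7.894e-13 m³.
Wear depth h = V/A = 7.894e-13 / 5.076e-05 = 1.555e-08 m.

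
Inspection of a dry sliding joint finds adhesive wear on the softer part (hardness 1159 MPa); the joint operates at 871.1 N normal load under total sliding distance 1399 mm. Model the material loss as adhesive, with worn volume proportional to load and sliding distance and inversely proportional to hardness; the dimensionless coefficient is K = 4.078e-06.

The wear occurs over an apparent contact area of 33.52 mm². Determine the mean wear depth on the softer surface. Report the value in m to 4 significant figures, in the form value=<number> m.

Intermediate values are printed rounded — all arithmetic maintains full float precision — one final rounding to four significant digits.
Distance L = 1399 mm = 1.399 m.
Hardness H = 1159 MPa = 1.159e+09 Pa.
Contact area A = 33.52 mm² = 3.352e-05 m².
Collected in SI base units: W = 871.1 N, H = 1.159e+09 Pa, K = 4.078e-06.
By Archard's law, V = K·W·L/H = 4.078e-06 · 871.1 · 1.399 / 1.159e+09 = 4.288e-12 m³.
Wear depth h = V/A = 4.288e-12 / 3.352e-05 = 1.279e-07 m.

value=1.279e-07 m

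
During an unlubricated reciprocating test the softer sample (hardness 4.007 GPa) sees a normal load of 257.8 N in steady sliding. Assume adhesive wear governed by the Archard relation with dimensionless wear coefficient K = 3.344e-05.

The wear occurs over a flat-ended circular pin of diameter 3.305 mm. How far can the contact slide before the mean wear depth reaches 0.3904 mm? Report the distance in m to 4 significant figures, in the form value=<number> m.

Every step keeps exact precision — shown intermediates are rounded — rounded once at the end, at four significant figures.
Hardness H = 4.007 GPa = 4.007e+09 Pa.
Pin diameter d = 3.305 mm = 0.003305 m. Contact area A = π·d²/4 = π·(0.003305 m)²/4 = 8.579e-06 m².
Depth limit h_lim = 0.3904 mm = 3.904e-04 m.
SI base units throughout: W = 257.8 N, H = 4.007e+09 Pa, K = 3.344e-05.
Wearable volume V_lim = h_lim·A = 3.904e-04 · 8.579e-06 = 3.349e-09 m³.
Sliding life L = V_lim·H/(K·W) = 3.349e-09 · 4.007e+09 / (3.344e-05 · 257.8) = 1557 m.

value=1557 m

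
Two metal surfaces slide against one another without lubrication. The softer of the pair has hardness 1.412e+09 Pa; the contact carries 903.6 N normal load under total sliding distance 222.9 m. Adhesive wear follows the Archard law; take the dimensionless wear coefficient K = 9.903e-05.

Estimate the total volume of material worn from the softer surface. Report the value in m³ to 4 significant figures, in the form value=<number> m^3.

The algebra holds full float precision, and intermediate values appear rounded, and rounded just once to four significant digits.
In SI base units: W = 903.6 N, H = 1.412e+09 Pa, K = 9.903e-05.
By Archard's law, V = K·W·L/H = 9.903e-05 · 903.6 · 222.9 / 1.412e+09 = 1.413e-08 m³.

value=1.413e-08 m^3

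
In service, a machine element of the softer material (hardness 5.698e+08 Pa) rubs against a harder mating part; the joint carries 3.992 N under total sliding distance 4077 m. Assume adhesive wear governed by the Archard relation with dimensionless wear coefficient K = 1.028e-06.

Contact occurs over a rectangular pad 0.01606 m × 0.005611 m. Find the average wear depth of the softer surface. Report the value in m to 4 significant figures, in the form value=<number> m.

Intermediates are shown rounded; the computation carries exact precision — a single final rounding, at four significant digits.
Contact area A = 0.01606 m × 0.005611 m = 9.011e-05 m².
In SI base units: W = 3.992 N, H = 5.698e+08 Pa, K = 1.028e-06.
Wear volume V = K·W·L/H = 1.028e-06 · 3.992 · 4077 / 5.698e+08 = 2.936e-11 m³.
Depth of wear h = V/A = 2.936e-11 / 9.011e-05 = 3.258e-07 m.

value=3.258e-07 m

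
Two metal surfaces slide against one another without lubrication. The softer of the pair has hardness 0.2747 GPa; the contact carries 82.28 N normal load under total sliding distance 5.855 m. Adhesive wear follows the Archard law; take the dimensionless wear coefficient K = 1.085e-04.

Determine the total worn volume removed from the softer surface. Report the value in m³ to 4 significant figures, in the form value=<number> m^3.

All arithmetic keeps full float precision. Intermediate values appear rounded, and one final rounding to four significant figures.
Hardness H = 0.2747 GPa = 2.747e+08 Pa.
As SI base values: W = 82.28 N, H = 2.747e+08 Pa, K = 1.085e-04.
Wear volume V = K·W·L/H = 1.085e-04 · 82.28 · 5.855 / 2.747e+08 = 1.903e-10 m³.

value=1.903e-10 m^3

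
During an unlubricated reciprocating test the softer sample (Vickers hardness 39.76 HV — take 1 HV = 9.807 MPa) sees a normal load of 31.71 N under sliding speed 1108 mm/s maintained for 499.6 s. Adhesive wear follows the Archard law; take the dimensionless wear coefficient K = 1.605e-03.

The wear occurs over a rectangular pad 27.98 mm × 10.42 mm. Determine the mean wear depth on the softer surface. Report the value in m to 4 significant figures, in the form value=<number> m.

The algebra runs at full float precision; intermediate values are displayed rounded — rounded just once to 4 significant digits.
Sliding speed v = 1108 mm/s = 1.108 m/s. Path length L = v·t = 1.108 m/s × 499.6 s = 553.6 m.
Hardness H = 39.76 HV × 9.807 MPa/HV = 389.9 MPa = 3.899e+08 Pa.
Pad sides 27.98 mm × 10.42 mm = 0.02798 m × 0.01042 m. Contact area A = 0.02798 m × 0.01042 m = 2.916e-04 m².
Collected in SI base units: W = 31.71 N, H = 3.899e+08 Pa, K = 1.605e-03.
Worn volume V = K·W·L/H = 1.605e-03 · 31.71 · 553.6 / 3.899e+08 = 7.225e-08 m³.
Mean wear depth h = V/A = 7.225e-08 / 2.916e-04 = 2.478e-04 m.

value=2.478e-04 m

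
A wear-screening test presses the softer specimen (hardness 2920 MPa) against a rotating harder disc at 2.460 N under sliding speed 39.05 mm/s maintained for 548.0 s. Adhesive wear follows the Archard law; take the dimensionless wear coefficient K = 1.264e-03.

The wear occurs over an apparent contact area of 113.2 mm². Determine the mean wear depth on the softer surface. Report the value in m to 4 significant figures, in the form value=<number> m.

Shown intermediates are rounded. All arithmetic runs at full precision — one final rounding, at 4 significant digits.
Convert: Sliding speed v = 39.05 mm/s = 0.03905 m/s. Distance L = v·t = 0.03905 m/s × 548.0 s = 21.40 m.
Convert: Hardness H = 2920 MPa = 2.920e+09 Pa.
Convert: Contact area A = 113.2 mm² = 1.132e-04 m².
SI base units throughout: W = 2.460 N, H = 2.920e+09 Pa, K = 1.264e-03.
The Archard volume V = K·W·L/H = 1.264e-03 · 2.460 · 21.40 / 2.920e+09 = 2.279e-11 m³.
Depth of wear h = V/A = 2.279e-11 / 1.132e-04 = 2.013e-07 m.

value=2.013e-07 m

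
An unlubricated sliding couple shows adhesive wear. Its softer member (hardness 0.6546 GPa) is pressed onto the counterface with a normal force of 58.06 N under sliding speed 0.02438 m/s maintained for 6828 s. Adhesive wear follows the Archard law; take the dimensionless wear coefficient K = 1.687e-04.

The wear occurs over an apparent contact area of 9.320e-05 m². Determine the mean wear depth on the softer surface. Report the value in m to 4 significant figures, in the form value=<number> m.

Each operation keeps exact precision — intermediate values are shown rounded. Rounded once at the end, at 4 significant figures.
Path length L = v·t = 0.02438 m/s × 6828 s = 166.5 m.
Hardness H = 0.6546 GPa = 6.546e+08 Pa.
SI base units throughout: W = 58.06 N, H = 6.546e+08 Pa, K = 1.687e-04.
Archard relation: V = K·W·L/H = 1.687e-04 · 58.06 · 166.5 / 6.546e+08 = 2.491e-09 m³.
Wear depth h = V/A = 2.491e-09 / 9.320e-05 = 2.673e-05 m.

value=2.673e-05 m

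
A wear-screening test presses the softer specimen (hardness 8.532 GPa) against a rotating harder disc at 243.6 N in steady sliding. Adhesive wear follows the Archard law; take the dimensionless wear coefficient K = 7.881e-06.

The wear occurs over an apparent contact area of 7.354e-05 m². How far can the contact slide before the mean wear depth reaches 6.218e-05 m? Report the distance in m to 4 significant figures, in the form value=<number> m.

value=2.032e+04 m

Intermediate values are shown rounded. Each operation runs at full precision, and one final rounding, at 4 significant digits.
Convert: Hardness H = 8.532 GPa = 8.532e+09 Pa.
SI base units throughout: W = 243.6 N, H = 8.532e+09 Pa, K = 7.881e-06.
At the depth limit, V_lim = h_lim·A = 6.218e-05 · 7.354e-05 = 4.573e-09 m³.
Sliding life L = V_lim·H/(K·W) = 4.573e-09 · 8.532e+09 / (7.881e-06 · 243.6) = 2.032e+04 m.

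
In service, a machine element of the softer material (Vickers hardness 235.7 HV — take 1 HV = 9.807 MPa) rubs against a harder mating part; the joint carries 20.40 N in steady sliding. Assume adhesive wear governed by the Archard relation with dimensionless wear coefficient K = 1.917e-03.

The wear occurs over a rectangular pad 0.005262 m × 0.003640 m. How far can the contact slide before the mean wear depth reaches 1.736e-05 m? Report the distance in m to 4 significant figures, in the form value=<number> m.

All arithmetic maintains full precision. Intermediates appear rounded, and a lone final rounding: 4 significant figures.
Convert: Hardness H = 235.7 HV × 9.807 MPa/HV = 2312 MPa = 2.312e+09 Pa.
Convert: Contact area A = 0.005262 m × 0.003640 m = 1.915e-05 m².
SI base units throughout: W = 20.40 N, H = 2.312e+09 Pa, K = 1.917e-03.
Limit volume V_lim = h_lim·A = 1.736e-05 · 1.915e-05 = 3.325e-10 m³.
Thus life L = V_lim·H/(K·W) = 3.325e-10 · 2.312e+09 / (1.917e-03 · 20.40) = 19.65 m.

value=19.65 m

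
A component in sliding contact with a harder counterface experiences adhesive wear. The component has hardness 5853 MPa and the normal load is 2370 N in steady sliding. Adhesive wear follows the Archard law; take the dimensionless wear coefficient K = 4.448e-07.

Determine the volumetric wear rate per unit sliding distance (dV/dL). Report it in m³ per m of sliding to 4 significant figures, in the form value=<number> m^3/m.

value=1.801e-13 m^3/m

Intermediates appear rounded, and all arithmetic keeps exact precision. Rounded once at the end to 4 significant figures.
Convert: Hardness H = 5853 MPa = 5.853e+09 Pa.
Collected in SI base units: W = 2370 N, H = 5.853e+09 Pa, K = 4.448e-07.
Rate of wear dV/dL = K·W/H, so: 4.448e-07 · 2370 / 5.853e+09 = 1.801e-13 m³/m.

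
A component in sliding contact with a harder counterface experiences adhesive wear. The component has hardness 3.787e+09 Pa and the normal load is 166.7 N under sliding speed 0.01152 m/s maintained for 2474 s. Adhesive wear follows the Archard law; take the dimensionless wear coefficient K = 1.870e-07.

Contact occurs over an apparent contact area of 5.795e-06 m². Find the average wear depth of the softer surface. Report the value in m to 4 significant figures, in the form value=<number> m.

value=4.048e-08 m

Quoted intermediates are rounded — each operation holds full float precision; a single final rounding, at 4 significant digits.
Total distance L = v·t = 0.01152 m/s × 2474 s = 28.50 m.
SI base units throughout: W = 166.7 N, H = 3.787e+09 Pa, K = 1.870e-07.
Archard relation: V = K·W·L/H = 1.870e-07 · 166.7 · 28.50 / 3.787e+09 = 2.346e-13 m³.
Average depth h = V/A = 2.346e-13 / 5.795e-06 = 4.048e-08 m.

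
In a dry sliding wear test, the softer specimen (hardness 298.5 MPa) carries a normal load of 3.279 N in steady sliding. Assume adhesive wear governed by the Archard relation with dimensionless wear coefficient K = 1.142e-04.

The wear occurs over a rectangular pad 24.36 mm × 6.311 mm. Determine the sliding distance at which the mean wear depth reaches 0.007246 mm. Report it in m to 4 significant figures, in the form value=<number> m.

The algebra keeps full precision. Intermediates appear rounded; one final rounding to four significant figures.
Convert: Hardness H = 298.5 MPa = 2.985e+08 Pa.
Convert: Pad sides 24.36 mm × 6.311 mm = 0.02436 m × 0.006311 m. Contact area A = 0.02436 m × 0.006311 m = 1.537e-04 m².
Convert: Depth limit h_lim = 0.007246 mm = 7.246e-06 m.
Working in SI base units: W = 3.279 N, H = 2.985e+08 Pa, K = 1.142e-04.
Allowed volume V_lim = h_lim·A = 7.246e-06 · 1.537e-04 = 1.114e-09 m³.
Life L = V_lim·H/(K·W) = 1.114e-09 · 2.985e+08 / (1.142e-04 · 3.279) = 888.0 m.

value=888.0 m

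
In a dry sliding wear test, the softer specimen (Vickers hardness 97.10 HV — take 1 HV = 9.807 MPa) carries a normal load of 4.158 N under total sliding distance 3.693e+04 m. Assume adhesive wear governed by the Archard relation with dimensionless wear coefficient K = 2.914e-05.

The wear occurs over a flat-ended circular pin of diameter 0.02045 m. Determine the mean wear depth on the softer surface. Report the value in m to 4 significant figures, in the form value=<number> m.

Intermediates are displayed rounded, and the algebra holds full precision, and one final rounding to four significant figures.
Hardness H = 97.10 HV × 9.807 MPa/HV = 952.3 MPa = 9.523e+08 Pa.
Contact area A = π·d²/4 = π·(0.02045 m)²/4 = 3.285e-04 m².
As SI base values: W = 4.158 N, H = 9.523e+08 Pa, K = 2.914e-05.
Wear volume V = K·W·L/H = 2.914e-05 · 4.158 · 3.693e+04 / 9.523e+08 = 4.699e-09 m³.
Mean depth h = V/A = 4.699e-09 / 3.285e-04 = 1.431e-05 m.

value=1.431e-05 m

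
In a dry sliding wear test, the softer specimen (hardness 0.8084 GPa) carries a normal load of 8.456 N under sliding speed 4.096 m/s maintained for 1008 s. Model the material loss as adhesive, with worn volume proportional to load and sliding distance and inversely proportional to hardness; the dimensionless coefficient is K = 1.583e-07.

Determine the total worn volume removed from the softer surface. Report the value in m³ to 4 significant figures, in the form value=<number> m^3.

The algebra runs at full precision. Intermediate values are displayed rounded. Rounded just once: 4 significant figures.
Convert: Total distance L = v·t = 4.096 m/s × 1008 s = 4129 m.
Convert: Hardness H = 0.8084 GPa = 8.084e+08 Pa.
Expressed in SI base units: W = 8.456 N, H = 8.084e+08 Pa, K = 1.583e-07.
Archard relation: V = K·W·L/H = 1.583e-07 · 8.456 · 4129 / 8.084e+08 = 6.837e-12 m³.

value=6.837e-12 m^3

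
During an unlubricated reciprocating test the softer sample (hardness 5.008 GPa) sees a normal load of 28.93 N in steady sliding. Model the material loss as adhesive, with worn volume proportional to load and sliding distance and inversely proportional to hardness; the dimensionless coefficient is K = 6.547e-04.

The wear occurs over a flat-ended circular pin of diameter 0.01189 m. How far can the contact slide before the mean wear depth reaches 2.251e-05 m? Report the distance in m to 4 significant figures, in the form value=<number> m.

value=660.8 m

The intermediates are displayed rounded. All arithmetic carries full float precision. Rounded once at the end: 4 significant digits.
Convert: Hardness H = 5.008 GPa = 5.008e+09 Pa.
Convert: Contact area A = π·d²/4 = π·(0.01189 m)²/4 = 1.110e-04 m².
SI base units throughout: W = 28.93 N, H = 5.008e+09 Pa, K = 6.547e-04.
Limit volume V_lim = h_lim·A = 2.251e-05 · 1.110e-04 = 2.499e-09 m³.
Thus life L = V_lim·H/(K·W) = 2.499e-09 · 5.008e+09 / (6.547e-04 · 28.93) = 660.8 m.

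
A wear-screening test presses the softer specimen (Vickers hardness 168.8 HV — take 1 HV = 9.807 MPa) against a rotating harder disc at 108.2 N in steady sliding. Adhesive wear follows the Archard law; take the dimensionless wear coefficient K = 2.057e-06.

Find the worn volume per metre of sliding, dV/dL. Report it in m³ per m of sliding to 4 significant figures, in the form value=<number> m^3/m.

The intermediates appear rounded — all working math runs at full precision. Rounded once at the end, at 4 significant digits.
Hardness H = 168.8 HV × 9.807 MPa/HV = 1655 MPa = 1.655e+09 Pa.
Expressed in SI base units: W = 108.2 N, H = 1.655e+09 Pa, K = 2.057e-06.
Sliding wear rate dV/dL = K·W/H (no L dependence): 2.057e-06 · 108.2 / 1.655e+09 = 1.344e-13 m³/m.

value=1.344e-13 m^3/m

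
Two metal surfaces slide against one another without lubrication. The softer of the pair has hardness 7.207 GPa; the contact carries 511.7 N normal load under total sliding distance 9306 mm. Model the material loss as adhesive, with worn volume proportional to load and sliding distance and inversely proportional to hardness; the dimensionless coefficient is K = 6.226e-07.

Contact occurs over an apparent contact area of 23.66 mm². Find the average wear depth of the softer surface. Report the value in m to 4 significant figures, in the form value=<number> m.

value=1.739e-08 m

Each operation keeps exact precision — intermediate values appear rounded, and one last rounding, at 4 significant digits.
Convert: The distance L = 9306 mm = 9.306 m.
Convert: Hardness H = 7.207 GPa = 7.207e+09 Pa.
Convert: Contact area A = 23.66 mm² = 2.366e-05 m².
In SI base units: W = 511.7 N, H = 7.207e+09 Pa, K = 6.226e-07.
Worn volume V = K·W·L/H = 6.226e-07 · 511.7 · 9.306 / 7.207e+09 = 4.114e-13 m³.
Mean wear depth h = V/A = 4.114e-13 / 2.366e-05 = 1.739e-08 m.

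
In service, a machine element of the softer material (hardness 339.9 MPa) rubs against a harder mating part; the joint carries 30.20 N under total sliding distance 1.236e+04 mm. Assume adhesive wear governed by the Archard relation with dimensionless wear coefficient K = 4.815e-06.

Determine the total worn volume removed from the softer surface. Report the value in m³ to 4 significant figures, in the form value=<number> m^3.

Intermediates are displayed rounded — each operation runs at full float precision — one final rounding, at 4 significant digits.
Convert: Distance L = 1.236e+04 mm = 12.36 m.
Convert: Hardness H = 339.9 MPa = 3.399e+08 Pa.
Working in SI base units: W = 30.20 N, H = 3.399e+08 Pa, K = 4.815e-06.
Wear volume V = K·W·L/H = 4.815e-06 · 30.20 · 12.36 / 3.399e+08 = 5.288e-12 m³.

value=5.288e-12 m^3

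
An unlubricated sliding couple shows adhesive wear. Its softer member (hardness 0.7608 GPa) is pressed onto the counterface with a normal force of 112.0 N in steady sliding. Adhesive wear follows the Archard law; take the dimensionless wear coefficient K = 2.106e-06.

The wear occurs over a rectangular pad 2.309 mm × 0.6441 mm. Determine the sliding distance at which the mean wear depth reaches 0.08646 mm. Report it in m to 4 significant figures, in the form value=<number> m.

Intermediates are displayed rounded, and each operation holds full precision — a single final rounding: four significant figures.
Convert: Hardness H = 0.7608 GPa = 7.608e+08 Pa.
Convert: Pad sides 2.309 mm × 0.6441 mm = 2.309e-03 m × 6.441e-04 m. Contact area A = 2.309e-03 m × 6.441e-04 m = 1.487e-06 m².
Convert: Depth limit h_lim = 0.08646 mm = 8.646e-05 m.
Restated in SI base units: W = 112.0 N, H = 7.608e+08 Pa, K = 2.106e-06.
Volume at the limit: V_lim = h_lim·A = 8.646e-05 · 1.487e-06 = 1.286e-10 m³.
Life L = V_lim·H/(K·W) = 1.286e-10 · 7.608e+08 / (2.106e-06 · 112.0) = 414.8 m.

value=414.8 m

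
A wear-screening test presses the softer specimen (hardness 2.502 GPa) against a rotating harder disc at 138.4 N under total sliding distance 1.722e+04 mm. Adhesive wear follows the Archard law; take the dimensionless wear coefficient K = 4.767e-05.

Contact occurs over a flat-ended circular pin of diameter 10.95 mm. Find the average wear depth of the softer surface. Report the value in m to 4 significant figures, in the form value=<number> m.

value=4.822e-07 m

Each operation holds full float precision. The intermediates appear rounded; one last rounding, at four significant figures.
Convert: Distance covered L = 1.722e+04 mm = 17.22 m.
Convert: Hardness H = 2.502 GPa = 2.502e+09 Pa.
Convert: Pin diameter d = 10.95 mm = 0.01095 m. Contact area A = π·d²/4 = π·(0.01095 m)²/4 = 9.417e-05 m².
Expressed in SI base units: W = 138.4 N, H = 2.502e+09 Pa, K = 4.767e-05.
Archard volume V = K·W·L/H = 4.767e-05 · 138.4 · 17.22 / 2.502e+09 = 4.541e-11 m³.
Mean wear depth h = V/A = 4.541e-11 / 9.417e-05 = 4.822e-07 m.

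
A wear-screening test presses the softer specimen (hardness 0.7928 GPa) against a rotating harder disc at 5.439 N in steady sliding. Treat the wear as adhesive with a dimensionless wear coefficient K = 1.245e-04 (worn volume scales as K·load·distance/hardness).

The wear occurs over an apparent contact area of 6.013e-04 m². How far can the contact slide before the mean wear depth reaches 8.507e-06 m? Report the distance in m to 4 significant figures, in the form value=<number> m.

All arithmetic holds full precision, and the intermediates are displayed rounded; one final rounding: four significant digits.
Hardness H = 0.7928 GPa = 7.928e+08 Pa.
Expressed in SI base units: W = 5.439 N, H = 7.928e+08 Pa, K = 1.245e-04.
Volume at the limit: V_lim = h_lim·A = 8.507e-06 · 6.013e-04 = 5.115e-09 m³.
Life L = V_lim·H/(K·W) = 5.115e-09 · 7.928e+08 / (1.245e-04 · 5.439) = 5989 m.

value=5989 m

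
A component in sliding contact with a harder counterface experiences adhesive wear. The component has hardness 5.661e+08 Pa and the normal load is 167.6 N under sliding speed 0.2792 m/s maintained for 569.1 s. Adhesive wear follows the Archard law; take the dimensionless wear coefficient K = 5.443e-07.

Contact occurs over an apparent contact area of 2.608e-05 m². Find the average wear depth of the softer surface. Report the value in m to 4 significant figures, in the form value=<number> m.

value=9.818e-07 m

The intermediates appear rounded, and all arithmetic carries exact precision. Rounded once at the end: 4 significant digits.
Total distance L = v·t = 0.2792 m/s × 569.1 s = 158.9 m.
In SI base units: W = 167.6 N, H = 5.661e+08 Pa, K = 5.443e-07.
The Archard volume V = K·W·L/H = 5.443e-07 · 167.6 · 158.9 / 5.661e+08 = 2.560e-11 m³.
Wear depth h = V/A = 2.560e-11 / 2.608e-05 = 9.818e-07 m.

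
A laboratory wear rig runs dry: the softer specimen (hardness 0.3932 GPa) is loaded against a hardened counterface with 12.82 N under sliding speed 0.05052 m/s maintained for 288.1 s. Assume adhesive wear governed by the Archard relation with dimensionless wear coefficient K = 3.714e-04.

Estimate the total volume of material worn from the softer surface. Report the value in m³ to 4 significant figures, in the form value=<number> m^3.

Intermediates are shown rounded, and each operation maintains full float precision. Rounded once at the end: 4 significant digits.
Convert: Total distance L = v·t = 0.05052 m/s × 288.1 s = 14.55 m.
Convert: Hardness H = 0.3932 GPa = 3.932e+08 Pa.
In SI base units: W = 12.82 N, H = 3.932e+08 Pa, K = 3.714e-04.
The Archard volume V = K·W·L/H = 3.714e-04 · 12.82 · 14.55 / 3.932e+08 = 1.762e-10 m³.

value=1.762e-10 m^3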